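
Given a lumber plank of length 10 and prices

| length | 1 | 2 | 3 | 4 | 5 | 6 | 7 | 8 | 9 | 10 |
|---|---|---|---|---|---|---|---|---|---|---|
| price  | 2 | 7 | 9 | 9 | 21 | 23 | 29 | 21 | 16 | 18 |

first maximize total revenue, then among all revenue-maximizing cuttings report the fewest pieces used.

Build r[k] bottom-up: r[k] = max over allowed piece i of (p[i] + r[k−i]).
r[1] = 2
r[2] = 7
r[3] = 9  (first piece 1, then r[2]=7)
r[4] = 14  (first piece 2, then r[2]=7)
r[5] = 21
r[6] = 23  (first piece 1, then r[5]=21)
r[7] = 29
r[8] = 31  (first piece 1, then r[7]=29)
r[9] = 36  (first piece 2, then r[7]=29)
r[10] = 42  (first piece 5, then r[5]=21)
Maximum revenue is $42.
Now minimize piece count subject to staying optimal: for each k, pieces[k] = 1 + min over i with p[i]+r[k−i]=r[k] of pieces[k−i].
pieces[7] = 1
pieces[8] = 2
pieces[9] = 2
pieces[10] = 2

2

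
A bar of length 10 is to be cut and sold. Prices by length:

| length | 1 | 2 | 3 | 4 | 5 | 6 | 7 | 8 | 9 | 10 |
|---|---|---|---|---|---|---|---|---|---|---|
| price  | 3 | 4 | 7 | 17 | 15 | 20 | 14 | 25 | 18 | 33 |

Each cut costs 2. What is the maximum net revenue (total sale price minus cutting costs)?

Build net[k] bottom-up: net[k] = max over allowed piece i of (p[i] + net[k−i]) − 2 per cut.
net[1] = 3
net[2] = 4  (first piece 1, then net[1]=3)
net[3] = 7
net[4] = 17
net[5] = 18  (first piece 1, then net[4]=17)
net[6] = 20
net[7] = 22  (first piece 3, then net[4]=17)
net[8] = 32  (first piece 4, then net[4]=17)
net[9] = 33  (first piece 1, then net[8]=32)
net[10] = 35  (first piece 4, then net[6]=20)
One optimal plan: pieces 6 + 4 (1 cut) → 37 − 2 = 35.

35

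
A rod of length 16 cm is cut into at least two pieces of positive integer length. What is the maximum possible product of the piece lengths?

Fill g[k] for k=2..16: at each k try every first piece i and multiply by the better of (k−i) uncut or g[k−i].
g[2] = 1×max(1,0) = 1×1 = 1
g[3] = 1×max(2,1) = 1×2 = 2
g[4] = 2×max(2,1) = 2×2 = 4
g[5] = 2×max(3,2) = 2×3 = 6
g[6] = 3×max(3,2) = 3×3 = 9
g[7] = 2×max(5,6) = 2×6 = 12
g[8] = 2×max(6,9) = 2×9 = 18
g[9] = 3×max(6,9) = 3×9 = 27
g[10] = 2×max(8,18) = 2×18 = 36
g[11] = 2×max(9,27) = 2×27 = 54
g[12] = 3×max(9,27) = 3×27 = 81
g[13] = 2×max(11,54) = 2×54 = 108
g[14] = 2×max(12,81) = 2×81 = 162
g[15] = 3×max(12,81) = 3×81 = 243
g[16] = 2×max(14,162) = 2×162 = 324
One optimal split: 3 + 3 + 3 + 3 + 2 + 2; product 3×3×3×3×2×2 = 324.

324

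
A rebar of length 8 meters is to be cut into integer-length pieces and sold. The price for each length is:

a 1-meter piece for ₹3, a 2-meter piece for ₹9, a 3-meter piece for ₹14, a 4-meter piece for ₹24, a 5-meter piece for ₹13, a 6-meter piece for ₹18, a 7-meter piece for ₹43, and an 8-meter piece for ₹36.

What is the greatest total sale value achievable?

48

Let v[k] be the best obtainable value from length k. For each k, try every first piece i and keep the best of price[i] + v[k−i].
v[1] = 3
v[2] = max(3+3, 9+0) = 9
v[3] = max(3+9, 9+3, 14+0) = 14
v[4] = max(3+14, 9+9, 14+3, 24+0) = 24
v[5] = max(3+24, 9+14, 14+9, 24+3, 13+0) = 27
v[6] = max(3+27, 9+24, 14+14, 24+9, 13+3, 18+0) = 33
v[7] = max(3+33, 9+27, 14+24, …, 18+3, 43+0) = 43
v[8] = max(3+43, 9+33, 14+27, …, 43+3, 36+0) = 48
One optimal cutting: 4 + 4 → ₹24 + ₹24 = ₹48.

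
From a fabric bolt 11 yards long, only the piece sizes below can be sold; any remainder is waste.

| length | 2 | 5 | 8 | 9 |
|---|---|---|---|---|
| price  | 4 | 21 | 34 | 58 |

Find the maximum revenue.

62

Consider every possible first cut. best[k] is the best of p[i]+best[k−i] over all sellable i≤k.
best[1] = 0
best[2] = 4
best[3] = 4
best[4] = 8  (first piece 2, then best[2]=4)
best[5] = 21
best[6] = 21
best[7] = 25  (first piece 2, then best[5]=21)
best[8] = 34
best[9] = 58
best[10] = 58
best[11] = 62  (first piece 2, then best[9]=58)
One optimal cutting: 9 + 2 → $62.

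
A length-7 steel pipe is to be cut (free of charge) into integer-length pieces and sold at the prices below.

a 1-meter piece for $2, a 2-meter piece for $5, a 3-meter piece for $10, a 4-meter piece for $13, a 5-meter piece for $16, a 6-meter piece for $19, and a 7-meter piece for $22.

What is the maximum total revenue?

Build r[k] bottom-up: r[k] = max over allowed piece i of (p[i] + r[k−i]).
r[1] = 2
r[2] = 5
r[3] = 10
r[4] = 13
r[5] = 16
r[6] = 20  (first piece 3, then r[3]=10)
r[7] = 23  (first piece 3, then r[4]=13)
One optimal cutting: 4 + 3 → $13 + $10 = $23.

23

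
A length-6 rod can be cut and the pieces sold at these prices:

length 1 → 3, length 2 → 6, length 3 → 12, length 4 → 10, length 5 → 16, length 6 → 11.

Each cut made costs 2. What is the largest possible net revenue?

22

Consider every possible first cut. v[k] is the best of p[i]+v[k−i] over all sellable i≤k, charging 2 whenever i<k.
v[1] = 3
v[2] = max(3+3-2, 6+0) = 6
v[3] = max(3+6-2, 6+3-2, 12+0) = 12
v[4] = max(3+12-2, 6+6-2, 12+3-2, 10+0) = 13
v[5] = max(3+13-2, 6+12-2, 12+6-2, 10+3-2, 16+0) = 16
v[6] = max(3+16-2, 6+13-2, 12+12-2, 10+6-2, 16+3-2, 11+0) = 22
One optimal plan: pieces 3 + 3 (1 cut) → 24 − 2 = 22.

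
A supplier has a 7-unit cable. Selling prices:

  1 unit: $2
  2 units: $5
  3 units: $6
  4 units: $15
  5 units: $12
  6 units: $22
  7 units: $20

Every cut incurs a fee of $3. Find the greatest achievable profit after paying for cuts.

Let r[k] be the best obtainable value from length k. For each k, try every first piece i and keep the best of price[i] + r[k−i] minus the 3 cut fee when i<k.
r[1] = 2
r[2] = max(2+2-3, 5+0) = 5
r[3] = max(2+5-3, 5+2-3, 6+0) = 6
r[4] = max(2+6-3, 5+5-3, 6+2-3, 15+0) = 15
r[5] = max(2+15-3, 5+6-3, 6+5-3, 15+2-3, 12+0) = 14
r[6] = max(2+14-3, 5+15-3, 6+6-3, 15+5-3, 12+2-3, 22+0) = 22
r[7] = max(2+22-3, 5+14-3, 6+15-3, …, 22+2-3, 20+0) = 21
One optimal plan: pieces 6 + 1 (1 cut) → $24 − $3 = $21.

21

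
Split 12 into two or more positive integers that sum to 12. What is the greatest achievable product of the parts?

Let g[k] be the best product for length k (with at least one cut). For each first piece i, the rest contributes max(k−i, g[k−i]).
Small cases: g[2]=1, g[3]=2, g[4]=4, g[5]=6, g[6]=9, g[7]=12.
g[8] = 2×max(6,9) = 2×9 = 18
g[9] = 3×max(6,9) = 3×9 = 27
g[10] = 2×max(8,18) = 2×18 = 36
g[11] = 2×max(9,27) = 2×27 = 54
g[12] = 3×max(9,27) = 3×27 = 81
One optimal split: 3 + 3 + 3 + 3; product 3×3×3×3 = 81.

81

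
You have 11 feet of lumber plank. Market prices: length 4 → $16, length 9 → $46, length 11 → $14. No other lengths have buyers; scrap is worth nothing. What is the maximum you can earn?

Build r[k] bottom-up: r[k] = max over allowed piece i of (p[i] + r[k−i]).
r[1] = 0
r[2] = 0
r[3] = 0
r[4] = 16
r[5] = 16
r[6] = 16
r[7] = 16
r[8] = 32  (first piece 4, then r[4]=16)
r[9] = 46
r[10] = 46
r[11] = 46
One optimal cutting: pieces 9 with 2 feet of scrap → $46.

46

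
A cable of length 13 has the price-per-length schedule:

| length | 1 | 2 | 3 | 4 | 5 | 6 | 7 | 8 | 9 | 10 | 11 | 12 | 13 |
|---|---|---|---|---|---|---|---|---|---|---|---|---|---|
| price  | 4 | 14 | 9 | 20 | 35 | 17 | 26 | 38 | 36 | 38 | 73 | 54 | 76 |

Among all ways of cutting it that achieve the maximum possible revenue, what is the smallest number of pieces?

5

Consider every possible first cut. r[k] is the best of p[i]+r[k−i] over all sellable i≤k.
r[1] = 4
r[2] = max(4+4, 14+0) = 14
r[3] = max(4+14, 14+4, 9+0) = 18
r[4] = max(4+18, 14+14, 9+4, 20+0) = 28
r[5] = max(4+28, 14+18, 9+14, 20+4, 35+0) = 35
r[6] = max(4+35, 14+28, 9+18, 20+14, 35+4, 17+0) = 42
r[7] = max(4+42, 14+35, 9+28, …, 17+4, 26+0) = 49
r[8] = max(4+49, 14+42, 9+35, …, 26+4, 38+0) = 56
r[9] = max(4+56, 14+49, 9+42, …, 38+4, 36+0) = 63
r[10] = max(4+63, 14+56, 9+49, …, 36+4, 38+0) = 70
r[11] = max(4+70, 14+63, 9+56, …, 38+4, 73+0) = 77
r[12] = max(4+77, 14+70, 9+63, …, 73+4, 54+0) = 84
r[13] = max(4+84, 14+77, 9+70, …, 54+4, 76+0) = 91
Maximum revenue is €91.
Now minimize piece count subject to staying optimal: for each k, pieces[k] = 1 + min over i with p[i]+r[k−i]=r[k] of pieces[k−i].
pieces[10] = 2
pieces[11] = 4
pieces[12] = 3
pieces[13] = 5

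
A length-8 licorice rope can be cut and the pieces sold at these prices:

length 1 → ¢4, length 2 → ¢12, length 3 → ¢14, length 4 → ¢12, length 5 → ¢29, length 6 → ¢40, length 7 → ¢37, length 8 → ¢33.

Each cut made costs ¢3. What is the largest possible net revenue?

Consider every possible first cut. v[k] is the best of p[i]+v[k−i] over all sellable i≤k, charging 3 whenever i<k.
v[1] = 4
v[2] = max(4+4-3, 12+0) = 12
v[3] = max(4+12-3, 12+4-3, 14+0) = 14
v[4] = max(4+14-3, 12+12-3, 14+4-3, 12+0) = 21
v[5] = max(4+21-3, 12+14-3, 14+12-3, 12+4-3, 29+0) = 29
v[6] = max(4+29-3, 12+21-3, 14+14-3, 12+12-3, 29+4-3, 40+0) = 40
v[7] = max(4+40-3, 12+29-3, 14+21-3, …, 40+4-3, 37+0) = 41
v[8] = max(4+41-3, 12+40-3, 14+29-3, …, 37+4-3, 33+0) = 49
One optimal plan: pieces 6 + 2 (1 cut) → ¢52 − ¢3 = ¢49.

49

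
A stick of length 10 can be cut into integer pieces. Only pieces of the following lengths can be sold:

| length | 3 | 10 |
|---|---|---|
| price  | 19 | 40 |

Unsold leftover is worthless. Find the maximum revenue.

Build r[k] bottom-up: r[k] = max over allowed piece i of (p[i] + r[k−i]).
r[1] = 0
r[2] = 0
r[3] = 19
r[4] = 19
r[5] = 19
r[6] = 38  (first piece 3, then r[3]=19)
r[7] = 38
r[8] = 38
r[9] = 57  (first piece 3, then r[6]=38)
r[10] = max(19+38, 40+0) = 57
One optimal cutting: pieces 3 + 3 + 3 with 1 cm of scrap → €57.

57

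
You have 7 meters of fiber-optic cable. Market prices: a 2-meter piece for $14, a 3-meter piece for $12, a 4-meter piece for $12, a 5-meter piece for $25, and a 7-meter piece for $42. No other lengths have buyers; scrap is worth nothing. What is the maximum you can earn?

42

Build best[k] bottom-up: best[k] = max over allowed piece i of (p[i] + best[k−i]).
best[1] = 0
best[2] = 14
best[3] = 14
best[4] = 28  (first piece 2, then best[2]=14)
best[5] = 28
best[6] = 42  (first piece 2, then best[4]=28)
best[7] = 42
One optimal cutting: pieces 2 + 2 + 2 with 1 meter of scrap → $42.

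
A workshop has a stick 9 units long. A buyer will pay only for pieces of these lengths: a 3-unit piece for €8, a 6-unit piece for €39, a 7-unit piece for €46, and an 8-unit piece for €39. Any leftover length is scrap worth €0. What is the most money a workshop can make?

Build r[k] bottom-up: r[k] = max over allowed piece i of (p[i] + r[k−i]).
r[1] = 0
r[2] = 0
r[3] = 8
r[4] = 8
r[5] = 8
r[6] = max(8+8, 39+0) = 39
r[7] = max(8+8, 39+0, 46+0) = 46
r[8] = max(8+8, 39+0, 46+0, 39+0) = 46
r[9] = max(8+39, 39+8, 46+0, 39+0) = 47
One optimal cutting: 6 + 3 → €47.

47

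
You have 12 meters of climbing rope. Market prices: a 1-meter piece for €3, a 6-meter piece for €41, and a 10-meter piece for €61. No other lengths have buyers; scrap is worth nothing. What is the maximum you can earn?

82

Build best[k] bottom-up: best[k] = max over allowed piece i of (p[i] + best[k−i]).
best[1] = 3
best[2] = 6  (first piece 1, then best[1]=3)
best[3] = 9  (first piece 1, then best[2]=6)
best[4] = 12  (first piece 1, then best[3]=9)
best[5] = 15  (first piece 1, then best[4]=12)
best[6] = 41
best[7] = 44  (first piece 1, then best[6]=41)
best[8] = 47  (first piece 1, then best[7]=44)
best[9] = 50  (first piece 1, then best[8]=47)
best[10] = 61
best[11] = 64  (first piece 1, then best[10]=61)
best[12] = 82  (first piece 6, then best[6]=41)
One optimal cutting: 6 + 6 → €82.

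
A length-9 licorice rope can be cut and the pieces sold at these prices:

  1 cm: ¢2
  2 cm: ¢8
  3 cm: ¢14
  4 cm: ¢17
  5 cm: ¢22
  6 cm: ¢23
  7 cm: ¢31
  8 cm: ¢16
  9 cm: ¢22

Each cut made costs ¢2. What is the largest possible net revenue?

38

Consider every possible first cut. net[k] is the best of p[i]+net[k−i] over all sellable i≤k, charging 2 whenever i<k.
net[1] = 2
net[2] = 8
net[3] = 14
net[4] = 17
net[5] = 22
net[6] = 26  (first piece 3, then net[3]=14)
net[7] = 31
net[8] = 34  (first piece 3, then net[5]=22)
net[9] = 38  (first piece 3, then net[6]=26)
One optimal plan: pieces 3 + 3 + 3 (2 cuts) → ¢42 − ¢4 = ¢38.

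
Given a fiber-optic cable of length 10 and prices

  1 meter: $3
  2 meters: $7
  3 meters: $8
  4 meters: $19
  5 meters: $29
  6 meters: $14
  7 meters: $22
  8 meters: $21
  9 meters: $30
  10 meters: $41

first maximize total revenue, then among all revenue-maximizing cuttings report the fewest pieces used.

2

Let r[k] be the best obtainable value from length k. For each k, try every first piece i and keep the best of price[i] + r[k−i].
r[1] = 3
r[2] = 7
r[3] = 10  (first piece 1, then r[2]=7)
r[4] = 19
r[5] = 29
r[6] = 32  (first piece 1, then r[5]=29)
r[7] = 36  (first piece 2, then r[5]=29)
r[8] = 39  (first piece 1, then r[7]=36)
r[9] = 48  (first piece 4, then r[5]=29)
r[10] = 58  (first piece 5, then r[5]=29)
Maximum revenue is $58.
Now minimize piece count subject to staying optimal: for each k, pieces[k] = 1 + min over i with p[i]+r[k−i]=r[k] of pieces[k−i].
pieces[7] = 2
pieces[8] = 3
pieces[9] = 2
pieces[10] = 2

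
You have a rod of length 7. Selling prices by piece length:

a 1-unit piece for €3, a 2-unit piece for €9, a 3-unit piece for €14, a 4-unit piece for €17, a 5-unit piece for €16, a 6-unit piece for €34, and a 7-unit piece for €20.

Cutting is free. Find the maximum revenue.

Consider every possible first cut. v[k] is the best of p[i]+v[k−i] over all sellable i≤k.
v[1] = 3
v[2] = max(3+3, 9+0) = 9
v[3] = max(3+9, 9+3, 14+0) = 14
v[4] = max(3+14, 9+9, 14+3, 17+0) = 18
v[5] = max(3+18, 9+14, 14+9, 17+3, 16+0) = 23
v[6] = max(3+23, 9+18, 14+14, 17+9, 16+3, 34+0) = 34
v[7] = max(3+34, 9+23, 14+18, …, 34+3, 20+0) = 37
One optimal cutting: 6 + 1 → €34 + €3 = €37.

37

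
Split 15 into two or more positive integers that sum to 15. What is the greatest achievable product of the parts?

243

Let P[k] be the best product for length k (with at least one cut). For each first piece i, the rest contributes max(k−i, P[k−i]).
P[2] = 1·max(1,0) = 1·1 = 1
P[3] = 1·max(2,1) = 1·2 = 2
P[4] = 2·max(2,1) = 2·2 = 4
P[5] = 2·max(3,2) = 2·3 = 6
P[6] = 3·max(3,2) = 3·3 = 9
P[7] = 2·max(5,6) = 2·6 = 12
P[8] = 2·max(6,9) = 2·9 = 18
P[9] = 3·max(6,9) = 3·9 = 27
P[10] = 2·max(8,18) = 2·18 = 36
P[11] = 2·max(9,27) = 2·27 = 54
P[12] = 3·max(9,27) = 3·27 = 81
P[13] = 2·max(11,54) = 2·54 = 108
P[14] = 2·max(12,81) = 2·81 = 162
P[15] = 3·max(12,81) = 3·81 = 243
One optimal split: 3 + 3 + 3 + 3 + 3; product 3·3·3·3·3 = 243.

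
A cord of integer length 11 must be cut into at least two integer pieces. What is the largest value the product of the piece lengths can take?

Fill m[k] for k=2..11: at each k try every first piece i and multiply by the better of (k−i) uncut or m[k−i].
m[2] = 1*max(1,0) = 1*1 = 1
m[3] = max(1*2, 2*1) = 2
m[4] = max(1*3, 2*2, 3*1) = 4
m[5] = max(1*4, 2*3, 3*2, 4*1) = 6
m[6] = max(1*6, 2*4, 3*3, 4*2, 5*1) = 9
m[7] = max(1*9, 2*6, 3*4, 4*3, 5*2, 6*1) = 12
m[8] = max(1*12, 2*9, 3*6, …, 6*2, 7*1) = 18
m[9] = max(1*18, 2*12, 3*9, …, 7*2, 8*1) = 27
m[10] = max(1*27, 2*18, 3*12, …, 8*2, 9*1) = 36
m[11] = max(1*36, 2*27, 3*18, …, 9*2, 10*1) = 54
One optimal split: 3 + 3 + 3 + 2; product 3*3*3*2 = 54.

54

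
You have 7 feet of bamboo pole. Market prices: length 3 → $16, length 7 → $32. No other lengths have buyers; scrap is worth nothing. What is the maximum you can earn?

Consider every possible first cut. r[k] is the best of p[i]+r[k−i] over all sellable i≤k.
r[1] = 0
r[2] = 0
r[3] = 16
r[4] = 16
r[5] = 16
r[6] = 32  (first piece 3, then r[3]=16)
r[7] = max(16+16, 32+0) = 32
One optimal cutting: pieces 3 + 3 with 1 foot of scrap → $32.

32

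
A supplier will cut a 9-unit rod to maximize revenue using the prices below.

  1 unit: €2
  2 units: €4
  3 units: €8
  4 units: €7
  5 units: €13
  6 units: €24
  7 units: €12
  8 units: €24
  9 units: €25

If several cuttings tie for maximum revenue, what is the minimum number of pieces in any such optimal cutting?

Consider every possible first cut. r[k] is the best of p[i]+r[k−i] over all sellable i≤k.
r[1] = 2
r[2] = 4  (first piece 1, then r[1]=2)
r[3] = 8
r[4] = 10  (first piece 1, then r[3]=8)
r[5] = 13
r[6] = 24
r[7] = 26  (first piece 1, then r[6]=24)
r[8] = 28  (first piece 1, then r[7]=26)
r[9] = 32  (first piece 3, then r[6]=24)
Maximum revenue is €32.
Now minimize piece count subject to staying optimal: for each k, pieces[k] = 1 + min over i with p[i]+r[k−i]=r[k] of pieces[k−i].
pieces[6] = 1
pieces[7] = 2
pieces[8] = 2
pieces[9] = 2

2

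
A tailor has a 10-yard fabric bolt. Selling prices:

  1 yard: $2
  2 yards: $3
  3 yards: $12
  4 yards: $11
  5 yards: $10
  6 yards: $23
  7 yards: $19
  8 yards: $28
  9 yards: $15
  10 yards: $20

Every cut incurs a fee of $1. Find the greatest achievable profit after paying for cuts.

Let net[k] be the best obtainable value from length k. For each k, try every first piece i and keep the best of price[i] + net[k−i] minus the 1 cut fee when i<k.
net[1] = 2
net[2] = max(2+2-1, 3+0) = 3
net[3] = max(2+3-1, 3+2-1, 12+0) = 12
net[4] = max(2+12-1, 3+3-1, 12+2-1, 11+0) = 13
net[5] = max(2+13-1, 3+12-1, 12+3-1, 11+2-1, 10+0) = 14
net[6] = max(2+14-1, 3+13-1, 12+12-1, 11+3-1, 10+2-1, 23+0) = 23
net[7] = max(2+23-1, 3+14-1, 12+13-1, …, 23+2-1, 19+0) = 24
net[8] = max(2+24-1, 3+23-1, 12+14-1, …, 19+2-1, 28+0) = 28
net[9] = max(2+28-1, 3+24-1, 12+23-1, …, 28+2-1, 15+0) = 34
net[10] = max(2+34-1, 3+28-1, 12+24-1, …, 15+2-1, 20+0) = 35
One optimal plan: pieces 3 + 3 + 3 + 1 (3 cuts) → $38 − $3 = $35.

35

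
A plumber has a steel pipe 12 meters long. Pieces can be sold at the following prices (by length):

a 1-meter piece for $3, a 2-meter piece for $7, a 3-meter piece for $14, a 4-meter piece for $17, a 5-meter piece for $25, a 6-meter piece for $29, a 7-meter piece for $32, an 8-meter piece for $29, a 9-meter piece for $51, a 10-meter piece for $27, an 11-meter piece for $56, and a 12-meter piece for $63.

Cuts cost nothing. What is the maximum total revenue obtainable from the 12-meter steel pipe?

65

Let best[k] be the best obtainable value from length k. For each k, try every first piece i and keep the best of price[i] + best[k−i].
best[1] = 3
best[2] = max(3+3, 7+0) = 7
best[3] = max(3+7, 7+3, 14+0) = 14
best[4] = max(3+14, 7+7, 14+3, 17+0) = 17
best[5] = max(3+17, 7+14, 14+7, 17+3, 25+0) = 25
best[6] = max(3+25, 7+17, 14+14, 17+7, 25+3, 29+0) = 29
best[7] = max(3+29, 7+25, 14+17, …, 29+3, 32+0) = 32
best[8] = max(3+32, 7+29, 14+25, …, 32+3, 29+0) = 39
best[9] = max(3+39, 7+32, 14+29, …, 29+3, 51+0) = 51
best[10] = max(3+51, 7+39, 14+32, …, 51+3, 27+0) = 54
best[11] = max(3+54, 7+51, 14+39, …, 27+3, 56+0) = 58
best[12] = max(3+58, 7+54, 14+51, …, 56+3, 63+0) = 65
One optimal cutting: 9 + 3 → $51 + $14 = $65.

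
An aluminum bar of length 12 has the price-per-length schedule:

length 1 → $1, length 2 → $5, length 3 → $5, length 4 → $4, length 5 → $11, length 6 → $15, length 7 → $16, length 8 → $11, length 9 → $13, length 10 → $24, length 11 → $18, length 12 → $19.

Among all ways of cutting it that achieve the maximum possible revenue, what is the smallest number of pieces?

Let r[k] be the best obtainable value from length k. For each k, try every first piece i and keep the best of price[i] + r[k−i].
r[1] = 1
r[2] = max(1+1, 5+0) = 5
r[3] = max(1+5, 5+1, 5+0) = 6
r[4] = max(1+6, 5+5, 5+1, 4+0) = 10
r[5] = max(1+10, 5+6, 5+5, 4+1, 11+0) = 11
r[6] = max(1+11, 5+10, 5+6, 4+5, 11+1, 15+0) = 15
r[7] = max(1+15, 5+11, 5+10, …, 15+1, 16+0) = 16
r[8] = max(1+16, 5+15, 5+11, …, 16+1, 11+0) = 20
r[9] = max(1+20, 5+16, 5+15, …, 11+1, 13+0) = 21
r[10] = max(1+21, 5+20, 5+16, …, 13+1, 24+0) = 25
r[11] = max(1+25, 5+21, 5+20, …, 24+1, 18+0) = 26
r[12] = max(1+26, 5+25, 5+21, …, 18+1, 19+0) = 30
Maximum revenue is $30.
Now minimize piece count subject to staying optimal: for each k, pieces[k] = 1 + min over i with p[i]+r[k−i]=r[k] of pieces[k−i].
pieces[9] = 2
pieces[10] = 3
pieces[11] = 2
pieces[12] = 2

2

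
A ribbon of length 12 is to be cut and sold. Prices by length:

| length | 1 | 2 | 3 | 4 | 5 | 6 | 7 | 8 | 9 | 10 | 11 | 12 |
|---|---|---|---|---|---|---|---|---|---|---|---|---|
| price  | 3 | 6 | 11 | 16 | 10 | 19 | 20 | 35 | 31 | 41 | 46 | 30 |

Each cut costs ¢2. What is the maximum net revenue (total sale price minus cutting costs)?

49

Consider every possible first cut. r[k] is the best of p[i]+r[k−i] over all sellable i≤k, charging 2 whenever i<k.
r[1] = 3
r[2] = max(3+3-2, 6+0) = 6
r[3] = max(3+6-2, 6+3-2, 11+0) = 11
r[4] = max(3+11-2, 6+6-2, 11+3-2, 16+0) = 16
r[5] = max(3+16-2, 6+11-2, 11+6-2, 16+3-2, 10+0) = 17
r[6] = max(3+17-2, 6+16-2, 11+11-2, 16+6-2, 10+3-2, 19+0) = 20
r[7] = max(3+20-2, 6+17-2, 11+16-2, …, 19+3-2, 20+0) = 25
r[8] = max(3+25-2, 6+20-2, 11+17-2, …, 20+3-2, 35+0) = 35
r[9] = max(3+35-2, 6+25-2, 11+20-2, …, 35+3-2, 31+0) = 36
r[10] = max(3+36-2, 6+35-2, 11+25-2, …, 31+3-2, 41+0) = 41
r[11] = max(3+41-2, 6+36-2, 11+35-2, …, 41+3-2, 46+0) = 46
r[12] = max(3+46-2, 6+41-2, 11+36-2, …, 46+3-2, 30+0) = 49
One optimal plan: pieces 8 + 4 (1 cut) → ¢51 − ¢2 = ¢49.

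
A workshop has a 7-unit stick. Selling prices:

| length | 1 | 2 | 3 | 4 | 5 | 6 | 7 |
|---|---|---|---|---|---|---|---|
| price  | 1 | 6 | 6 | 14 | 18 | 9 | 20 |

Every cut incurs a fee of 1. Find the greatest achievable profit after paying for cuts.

23

Consider every possible first cut. r[k] is the best of p[i]+r[k−i] over all sellable i≤k, charging 1 whenever i<k.
r[1] = 1
r[2] = max(1+1-1, 6+0) = 6
r[3] = max(1+6-1, 6+1-1, 6+0) = 6
r[4] = max(1+6-1, 6+6-1, 6+1-1, 14+0) = 14
r[5] = max(1+14-1, 6+6-1, 6+6-1, 14+1-1, 18+0) = 18
r[6] = max(1+18-1, 6+14-1, 6+6-1, 14+6-1, 18+1-1, 9+0) = 19
r[7] = max(1+19-1, 6+18-1, 6+14-1, …, 9+1-1, 20+0) = 23
One optimal plan: pieces 5 + 2 (1 cut) → 24 − 1 = 23.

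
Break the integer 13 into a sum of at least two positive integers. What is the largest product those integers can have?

108

Let g[k] be the best product for length k (with at least one cut). For each first piece i, the rest contributes max(k−i, g[k−i]).
Small cases: g[2]=1, g[3]=2, g[4]=4, g[5]=6, g[6]=9, g[7]=12.
g[8] = max(1*12, 2*9, 3*6, …, 6*2, 7*1) = 18
g[9] = max(1*18, 2*12, 3*9, …, 7*2, 8*1) = 27
g[10] = max(1*27, 2*18, 3*12, …, 8*2, 9*1) = 36
g[11] = max(1*36, 2*27, 3*18, …, 9*2, 10*1) = 54
g[12] = max(1*54, 2*36, 3*27, …, 10*2, 11*1) = 81
g[13] = max(1*81, 2*54, 3*36, …, 11*2, 12*1) = 108
One optimal split: 3 + 3 + 3 + 2 + 2; product 3*3*3*2*2 = 108.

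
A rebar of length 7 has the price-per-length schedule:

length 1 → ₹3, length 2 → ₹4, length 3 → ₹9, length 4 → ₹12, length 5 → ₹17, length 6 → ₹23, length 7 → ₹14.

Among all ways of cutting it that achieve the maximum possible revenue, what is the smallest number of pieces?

Let r[k] be the best obtainable value from length k. For each k, try every first piece i and keep the best of price[i] + r[k−i].
r[1] = 3
r[2] = max(3+3, 4+0) = 6
r[3] = max(3+6, 4+3, 9+0) = 9
r[4] = max(3+9, 4+6, 9+3, 12+0) = 12
r[5] = max(3+12, 4+9, 9+6, 12+3, 17+0) = 17
r[6] = max(3+17, 4+12, 9+9, 12+6, 17+3, 23+0) = 23
r[7] = max(3+23, 4+17, 9+12, …, 23+3, 14+0) = 26
Maximum revenue is ₹26.
Now minimize piece count subject to staying optimal: for each k, pieces[k] = 1 + min over i with p[i]+r[k−i]=r[k] of pieces[k−i].
pieces[4] = 1
pieces[5] = 1
pieces[6] = 1
pieces[7] = 2

2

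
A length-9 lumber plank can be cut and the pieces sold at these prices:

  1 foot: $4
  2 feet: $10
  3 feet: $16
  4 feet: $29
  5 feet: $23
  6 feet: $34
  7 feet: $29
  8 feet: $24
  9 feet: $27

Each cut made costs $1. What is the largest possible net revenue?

60

Consider every possible first cut. net[k] is the best of p[i]+net[k−i] over all sellable i≤k, charging 1 whenever i<k.
net[1] = 4
net[2] = max(4+4-1, 10+0) = 10
net[3] = max(4+10-1, 10+4-1, 16+0) = 16
net[4] = max(4+16-1, 10+10-1, 16+4-1, 29+0) = 29
net[5] = max(4+29-1, 10+16-1, 16+10-1, 29+4-1, 23+0) = 32
net[6] = max(4+32-1, 10+29-1, 16+16-1, 29+10-1, 23+4-1, 34+0) = 38
net[7] = max(4+38-1, 10+32-1, 16+29-1, …, 34+4-1, 29+0) = 44
net[8] = max(4+44-1, 10+38-1, 16+32-1, …, 29+4-1, 24+0) = 57
net[9] = max(4+57-1, 10+44-1, 16+38-1, …, 24+4-1, 27+0) = 60
One optimal plan: pieces 4 + 4 + 1 (2 cuts) → $62 − $2 = $60.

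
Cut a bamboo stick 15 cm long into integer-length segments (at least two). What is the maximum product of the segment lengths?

Define P[k] = max over 1≤i<k of i · max(k−i, P[k−i]); the inner max lets the remainder stay uncut if that's better.
P[2] = 1*max(1,0) = 1*1 = 1
P[3] = max(1*2, 2*1) = 2
P[4] = max(1*3, 2*2, 3*1) = 4
P[5] = max(1*4, 2*3, 3*2, 4*1) = 6
P[6] = max(1*6, 2*4, 3*3, 4*2, 5*1) = 9
P[7] = max(1*9, 2*6, 3*4, 4*3, 5*2, 6*1) = 12
P[8] = max(1*12, 2*9, 3*6, …, 6*2, 7*1) = 18
P[9] = max(1*18, 2*12, 3*9, …, 7*2, 8*1) = 27
P[10] = max(1*27, 2*18, 3*12, …, 8*2, 9*1) = 36
P[11] = max(1*36, 2*27, 3*18, …, 9*2, 10*1) = 54
P[12] = max(1*54, 2*36, 3*27, …, 10*2, 11*1) = 81
P[13] = max(1*81, 2*54, 3*36, …, 11*2, 12*1) = 108
P[14] = max(1*108, 2*81, 3*54, …, 12*2, 13*1) = 162
P[15] = max(1*162, 2*108, 3*81, …, 13*2, 14*1) = 243
One optimal split: 3 + 3 + 3 + 3 + 3; product 3*3*3*3*3 = 243.

243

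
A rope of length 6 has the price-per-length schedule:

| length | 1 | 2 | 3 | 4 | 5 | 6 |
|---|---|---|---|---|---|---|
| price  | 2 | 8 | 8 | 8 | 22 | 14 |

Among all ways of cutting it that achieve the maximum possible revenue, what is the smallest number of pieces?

2

Let r[k] be the best obtainable value from length k. For each k, try every first piece i and keep the best of price[i] + r[k−i].
r[1] = 2
r[2] = max(2+2, 8+0) = 8
r[3] = max(2+8, 8+2, 8+0) = 10
r[4] = max(2+10, 8+8, 8+2, 8+0) = 16
r[5] = max(2+16, 8+10, 8+8, 8+2, 22+0) = 22
r[6] = max(2+22, 8+16, 8+10, 8+8, 22+2, 14+0) = 24
Maximum revenue is 24.
Now minimize piece count subject to staying optimal: for each k, pieces[k] = 1 + min over i with p[i]+r[k−i]=r[k] of pieces[k−i].
pieces[3] = 2
pieces[4] = 2
pieces[5] = 1
pieces[6] = 2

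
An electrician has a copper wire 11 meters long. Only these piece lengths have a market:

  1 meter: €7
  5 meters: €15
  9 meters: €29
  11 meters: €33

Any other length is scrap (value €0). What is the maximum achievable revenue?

Consider every possible first cut. r[k] is the best of p[i]+r[k−i] over all sellable i≤k.
r[1] = 7
r[2] = 14  (first piece 1, then r[1]=7)
r[3] = 21  (first piece 1, then r[2]=14)
r[4] = 28  (first piece 1, then r[3]=21)
r[5] = max(7+28, 15+0) = 35
r[6] = max(7+35, 15+7) = 42
r[7] = max(7+42, 15+14) = 49
r[8] = max(7+49, 15+21) = 56
r[9] = max(7+56, 15+28, 29+0) = 63
r[10] = max(7+63, 15+35, 29+7) = 70
r[11] = max(7+70, 15+42, 29+14, 33+0) = 77
One optimal cutting: 1 + 1 + 1 + 1 + 1 + 1 + 1 + 1 + 1 + 1 + 1 → €77.

77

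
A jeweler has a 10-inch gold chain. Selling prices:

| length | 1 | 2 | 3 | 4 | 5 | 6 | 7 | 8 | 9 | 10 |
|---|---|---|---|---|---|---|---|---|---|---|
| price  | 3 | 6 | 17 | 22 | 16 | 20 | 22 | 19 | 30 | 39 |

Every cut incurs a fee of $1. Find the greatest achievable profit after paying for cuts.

Build net[k] bottom-up: net[k] = max over allowed piece i of (p[i] + net[k−i]) − 1 per cut.
net[1] = 3
net[2] = max(3+3-1, 6+0) = 6
net[3] = max(3+6-1, 6+3-1, 17+0) = 17
net[4] = max(3+17-1, 6+6-1, 17+3-1, 22+0) = 22
net[5] = max(3+22-1, 6+17-1, 17+6-1, 22+3-1, 16+0) = 24
net[6] = max(3+24-1, 6+22-1, 17+17-1, 22+6-1, 16+3-1, 20+0) = 33
net[7] = max(3+33-1, 6+24-1, 17+22-1, …, 20+3-1, 22+0) = 38
net[8] = max(3+38-1, 6+33-1, 17+24-1, …, 22+3-1, 19+0) = 43
net[9] = max(3+43-1, 6+38-1, 17+33-1, …, 19+3-1, 30+0) = 49
net[10] = max(3+49-1, 6+43-1, 17+38-1, …, 30+3-1, 39+0) = 54
One optimal plan: pieces 4 + 3 + 3 (2 cuts) → $56 − $2 = $54.

54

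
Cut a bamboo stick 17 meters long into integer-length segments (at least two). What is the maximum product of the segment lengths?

486

Fill g[k] for k=2..17: at each k try every first piece i and multiply by the better of (k−i) uncut or g[k−i].
g[2] = 1×max(1,0) = 1×1 = 1
g[3] = max(1×2, 2×1) = 2
g[4] = max(1×3, 2×2, 3×1) = 4
g[5] = max(1×4, 2×3, 3×2, 4×1) = 6
g[6] = max(1×6, 2×4, 3×3, 4×2, 5×1) = 9
g[7] = max(1×9, 2×6, 3×4, 4×3, 5×2, 6×1) = 12
g[8] = max(1×12, 2×9, 3×6, …, 6×2, 7×1) = 18
g[9] = max(1×18, 2×12, 3×9, …, 7×2, 8×1) = 27
g[10] = max(1×27, 2×18, 3×12, …, 8×2, 9×1) = 36
g[11] = max(1×36, 2×27, 3×18, …, 9×2, 10×1) = 54
g[12] = max(1×54, 2×36, 3×27, …, 10×2, 11×1) = 81
g[13] = max(1×81, 2×54, 3×36, …, 11×2, 12×1) = 108
g[14] = max(1×108, 2×81, 3×54, …, 12×2, 13×1) = 162
g[15] = max(1×162, 2×108, 3×81, …, 13×2, 14×1) = 243
g[16] = max(1×243, 2×162, 3×108, …, 14×2, 15×1) = 324
g[17] = max(1×324, 2×243, 3×162, …, 15×2, 16×1) = 486
One optimal split: 3 + 3 + 3 + 3 + 3 + 2; product 3×3×3×3×3×2 = 486.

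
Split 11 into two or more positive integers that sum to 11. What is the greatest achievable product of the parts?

54

Let m[k] be the best product for length k (with at least one cut). For each first piece i, the rest contributes max(k−i, m[k−i]).
m[2] = 1×max(1,0) = 1×1 = 1
m[3] = 1×max(2,1) = 1×2 = 2
m[4] = 2×max(2,1) = 2×2 = 4
m[5] = 2×max(3,2) = 2×3 = 6
m[6] = 3×max(3,2) = 3×3 = 9
m[7] = 2×max(5,6) = 2×6 = 12
m[8] = 2×max(6,9) = 2×9 = 18
m[9] = 3×max(6,9) = 3×9 = 27
m[10] = 2×max(8,18) = 2×18 = 36
m[11] = 2×max(9,27) = 2×27 = 54
One optimal split: 3 + 3 + 3 + 2; product 3×3×3×2 = 54.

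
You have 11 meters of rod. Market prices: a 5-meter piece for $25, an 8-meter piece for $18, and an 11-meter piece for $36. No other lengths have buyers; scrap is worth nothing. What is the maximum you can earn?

Build r[k] bottom-up: r[k] = max over allowed piece i of (p[i] + r[k−i]).
r[1] = 0
r[2] = 0
r[3] = 0
r[4] = 0
r[5] = 25
r[6] = 25
r[7] = 25
r[8] = max(25+0, 18+0) = 25
r[9] = max(25+0, 18+0) = 25
r[10] = max(25+25, 18+0) = 50
r[11] = max(25+25, 18+0, 36+0) = 50
One optimal cutting: pieces 5 + 5 with 1 meter of scrap → $50.

50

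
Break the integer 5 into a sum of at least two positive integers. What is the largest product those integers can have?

6

Let f[k] be the best product for length k (with at least one cut). For each first piece i, the rest contributes max(k−i, f[k−i]).
f[2] = 1*max(1,0) = 1*1 = 1
f[3] = max(1*2, 2*1) = 2
f[4] = max(1*3, 2*2, 3*1) = 4
f[5] = max(1*4, 2*3, 3*2, 4*1) = 6
One optimal split: 3 + 2; product 3*2 = 6.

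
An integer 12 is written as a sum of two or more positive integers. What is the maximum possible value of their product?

81

Fill P[k] for k=2..12: at each k try every first piece i and multiply by the better of (k−i) uncut or P[k−i].
P[2] = 1·max(1,0) = 1·1 = 1
P[3] = 1·max(2,1) = 1·2 = 2
P[4] = 2·max(2,1) = 2·2 = 4
P[5] = 2·max(3,2) = 2·3 = 6
P[6] = 3·max(3,2) = 3·3 = 9
P[7] = 2·max(5,6) = 2·6 = 12
P[8] = 2·max(6,9) = 2·9 = 18
P[9] = 3·max(6,9) = 3·9 = 27
P[10] = 2·max(8,18) = 2·18 = 36
P[11] = 2·max(9,27) = 2·27 = 54
P[12] = 3·max(9,27) = 3·27 = 81
One optimal split: 3 + 3 + 3 + 3; product 3·3·3·3 = 81.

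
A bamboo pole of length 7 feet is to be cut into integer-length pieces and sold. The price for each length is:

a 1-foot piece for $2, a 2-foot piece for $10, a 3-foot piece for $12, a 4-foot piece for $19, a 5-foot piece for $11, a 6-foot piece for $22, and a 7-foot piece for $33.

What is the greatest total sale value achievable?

33

Let v[k] be the best obtainable value from length k. For each k, try every first piece i and keep the best of price[i] + v[k−i].
v[1] = 2
v[2] = max(2+2, 10+0) = 10
v[3] = max(2+10, 10+2, 12+0) = 12
v[4] = max(2+12, 10+10, 12+2, 19+0) = 20
v[5] = max(2+20, 10+12, 12+10, 19+2, 11+0) = 22
v[6] = max(2+22, 10+20, 12+12, 19+10, 11+2, 22+0) = 30
v[7] = max(2+30, 10+22, 12+20, …, 22+2, 33+0) = 33
Best is to sell the whole 7-foot piece uncut for $33.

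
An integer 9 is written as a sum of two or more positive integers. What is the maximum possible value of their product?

27

Define prod[k] = max over 1≤i<k of i · max(k−i, prod[k−i]); the inner max lets the remainder stay uncut if that's better.
prod[2] = 1·max(1,0) = 1·1 = 1
prod[3] = 1·max(2,1) = 1·2 = 2
prod[4] = 2·max(2,1) = 2·2 = 4
prod[5] = 2·max(3,2) = 2·3 = 6
prod[6] = 3·max(3,2) = 3·3 = 9
prod[7] = 2·max(5,6) = 2·6 = 12
prod[8] = 2·max(6,9) = 2·9 = 18
prod[9] = 3·max(6,9) = 3·9 = 27
One optimal split: 3 + 3 + 3; product 3·3·3 = 27.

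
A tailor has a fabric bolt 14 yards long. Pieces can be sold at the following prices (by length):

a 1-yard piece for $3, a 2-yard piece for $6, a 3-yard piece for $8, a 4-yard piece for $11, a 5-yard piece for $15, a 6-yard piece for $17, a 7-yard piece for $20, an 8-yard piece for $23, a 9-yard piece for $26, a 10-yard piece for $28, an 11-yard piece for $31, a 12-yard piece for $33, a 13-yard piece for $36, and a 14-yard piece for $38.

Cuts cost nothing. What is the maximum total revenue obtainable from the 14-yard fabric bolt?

Build best[k] bottom-up: best[k] = max over allowed piece i of (p[i] + best[k−i]).
best[1] = 3
best[2] = max(3+3, 6+0) = 6
best[3] = max(3+6, 6+3, 8+0) = 9
best[4] = max(3+9, 6+6, 8+3, 11+0) = 12
best[5] = max(3+12, 6+9, 8+6, 11+3, 15+0) = 15
best[6] = max(3+15, 6+12, 8+9, 11+6, 15+3, 17+0) = 18
best[7] = max(3+18, 6+15, 8+12, …, 17+3, 20+0) = 21
best[8] = max(3+21, 6+18, 8+15, …, 20+3, 23+0) = 24
best[9] = max(3+24, 6+21, 8+18, …, 23+3, 26+0) = 27
best[10] = max(3+27, 6+24, 8+21, …, 26+3, 28+0) = 30
best[11] = max(3+30, 6+27, 8+24, …, 28+3, 31+0) = 33
best[12] = max(3+33, 6+30, 8+27, …, 31+3, 33+0) = 36
best[13] = max(3+36, 6+33, 8+30, …, 33+3, 36+0) = 39
best[14] = max(3+39, 6+36, 8+33, …, 36+3, 38+0) = 42
One optimal cutting: 1 + 1 + 1 + 1 + 1 + 1 + 1 + 1 + 1 + 1 + 1 + 1 + 1 + 1 → $3 + $3 + $3 + $3 + $3 + $3 + $3 + $3 + $3 + $3 + $3 + $3 + $3 + $3 = $42.

42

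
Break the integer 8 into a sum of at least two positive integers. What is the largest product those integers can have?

18

Define g[k] = max over 1≤i<k of i · max(k−i, g[k−i]); the inner max lets the remainder stay uncut if that's better.
g[2] = 1·max(1,0) = 1·1 = 1
g[3] = 1·max(2,1) = 1·2 = 2
g[4] = 2·max(2,1) = 2·2 = 4
g[5] = 2·max(3,2) = 2·3 = 6
g[6] = 3·max(3,2) = 3·3 = 9
g[7] = 2·max(5,6) = 2·6 = 12
g[8] = 2·max(6,9) = 2·9 = 18
One optimal split: 3 + 3 + 2; product 3·3·2 = 18.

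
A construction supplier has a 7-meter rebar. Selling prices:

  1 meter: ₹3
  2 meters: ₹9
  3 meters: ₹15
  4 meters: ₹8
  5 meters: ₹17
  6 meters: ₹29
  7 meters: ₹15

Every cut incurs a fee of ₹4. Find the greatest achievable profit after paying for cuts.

Let r[k] be the best obtainable value from length k. For each k, try every first piece i and keep the best of price[i] + r[k−i] minus the 4 cut fee when i<k.
r[1] = 3
r[2] = 9
r[3] = 15
r[4] = 14  (first piece 1, then r[3]=15)
r[5] = 20  (first piece 2, then r[3]=15)
r[6] = 29
r[7] = 28  (first piece 1, then r[6]=29)
One optimal plan: pieces 6 + 1 (1 cut) → ₹32 − ₹4 = ₹28.

28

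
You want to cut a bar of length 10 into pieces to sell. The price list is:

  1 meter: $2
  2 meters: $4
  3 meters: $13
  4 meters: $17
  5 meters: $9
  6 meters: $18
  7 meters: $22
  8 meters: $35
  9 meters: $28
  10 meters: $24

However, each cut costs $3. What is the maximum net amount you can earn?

37

Let r[k] be the best obtainable value from length k. For each k, try every first piece i and keep the best of price[i] + r[k−i] minus the 3 cut fee when i<k.
r[1] = 2
r[2] = max(2+2-3, 4+0) = 4
r[3] = max(2+4-3, 4+2-3, 13+0) = 13
r[4] = max(2+13-3, 4+4-3, 13+2-3, 17+0) = 17
r[5] = max(2+17-3, 4+13-3, 13+4-3, 17+2-3, 9+0) = 16
r[6] = max(2+16-3, 4+17-3, 13+13-3, 17+4-3, 9+2-3, 18+0) = 23
r[7] = max(2+23-3, 4+16-3, 13+17-3, …, 18+2-3, 22+0) = 27
r[8] = max(2+27-3, 4+23-3, 13+16-3, …, 22+2-3, 35+0) = 35
r[9] = max(2+35-3, 4+27-3, 13+23-3, …, 35+2-3, 28+0) = 34
r[10] = max(2+34-3, 4+35-3, 13+27-3, …, 28+2-3, 24+0) = 37
One optimal plan: pieces 4 + 3 + 3 (2 cuts) → $43 − $6 = $37.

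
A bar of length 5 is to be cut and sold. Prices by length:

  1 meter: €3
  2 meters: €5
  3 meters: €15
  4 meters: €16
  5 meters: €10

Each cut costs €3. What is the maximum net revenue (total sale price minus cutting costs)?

Let v[k] be the best obtainable value from length k. For each k, try every first piece i and keep the best of price[i] + v[k−i] minus the 3 cut fee when i<k.
v[1] = 3
v[2] = 5
v[3] = 15
v[4] = 16
v[5] = 17  (first piece 2, then v[3]=15)
One optimal plan: pieces 3 + 2 (1 cut) → €20 − €3 = €17.

17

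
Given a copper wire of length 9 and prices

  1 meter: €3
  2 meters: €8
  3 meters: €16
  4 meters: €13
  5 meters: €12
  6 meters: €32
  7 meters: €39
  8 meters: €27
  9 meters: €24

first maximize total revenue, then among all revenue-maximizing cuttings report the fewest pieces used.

2

Let r[k] be the best obtainable value from length k. For each k, try every first piece i and keep the best of price[i] + r[k−i].
r[1] = 3
r[2] = 8
r[3] = 16
r[4] = 19  (first piece 1, then r[3]=16)
r[5] = 24  (first piece 2, then r[3]=16)
r[6] = 32  (first piece 3, then r[3]=16)
r[7] = 39
r[8] = 42  (first piece 1, then r[7]=39)
r[9] = 48  (first piece 3, then r[6]=32)
Maximum revenue is €48.
Now minimize piece count subject to staying optimal: for each k, pieces[k] = 1 + min over i with p[i]+r[k−i]=r[k] of pieces[k−i].
pieces[6] = 1
pieces[7] = 1
pieces[8] = 2
pieces[9] = 2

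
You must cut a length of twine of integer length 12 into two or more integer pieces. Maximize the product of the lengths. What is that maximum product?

Let g[k] be the best product for length k (with at least one cut). For each first piece i, the rest contributes max(k−i, g[k−i]).
g[2] = 1·max(1,0) = 1·1 = 1
g[3] = max(1·2, 2·1) = 2
g[4] = max(1·3, 2·2, 3·1) = 4
g[5] = max(1·4, 2·3, 3·2, 4·1) = 6
g[6] = max(1·6, 2·4, 3·3, 4·2, 5·1) = 9
g[7] = max(1·9, 2·6, 3·4, 4·3, 5·2, 6·1) = 12
g[8] = max(1·12, 2·9, 3·6, …, 6·2, 7·1) = 18
g[9] = max(1·18, 2·12, 3·9, …, 7·2, 8·1) = 27
g[10] = max(1·27, 2·18, 3·12, …, 8·2, 9·1) = 36
g[11] = max(1·36, 2·27, 3·18, …, 9·2, 10·1) = 54
g[12] = max(1·54, 2·36, 3·27, …, 10·2, 11·1) = 81
One optimal split: 3 + 3 + 3 + 3; product 3·3·3·3 = 81.

81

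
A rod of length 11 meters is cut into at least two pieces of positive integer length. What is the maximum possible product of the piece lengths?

Let g[k] be the best product for length k (with at least one cut). For each first piece i, the rest contributes max(k−i, g[k−i]).
g[2] = 1×max(1,0) = 1×1 = 1
g[3] = 1×max(2,1) = 1×2 = 2
g[4] = 2×max(2,1) = 2×2 = 4
g[5] = 2×max(3,2) = 2×3 = 6
g[6] = 3×max(3,2) = 3×3 = 9
g[7] = 2×max(5,6) = 2×6 = 12
g[8] = 2×max(6,9) = 2×9 = 18
g[9] = 3×max(6,9) = 3×9 = 27
g[10] = 2×max(8,18) = 2×18 = 36
g[11] = 2×max(9,27) = 2×27 = 54
One optimal split: 3 + 3 + 3 + 2; product 3×3×3×2 = 54.

54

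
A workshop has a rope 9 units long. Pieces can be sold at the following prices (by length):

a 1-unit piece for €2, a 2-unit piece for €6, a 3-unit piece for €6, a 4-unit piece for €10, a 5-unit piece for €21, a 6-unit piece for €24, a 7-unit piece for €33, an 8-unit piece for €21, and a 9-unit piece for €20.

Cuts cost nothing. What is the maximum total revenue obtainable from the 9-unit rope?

Consider every possible first cut. best[k] is the best of p[i]+best[k−i] over all sellable i≤k.
best[1] = 2
best[2] = max(2+2, 6+0) = 6
best[3] = max(2+6, 6+2, 6+0) = 8
best[4] = max(2+8, 6+6, 6+2, 10+0) = 12
best[5] = max(2+12, 6+8, 6+6, 10+2, 21+0) = 21
best[6] = max(2+21, 6+12, 6+8, 10+6, 21+2, 24+0) = 24
best[7] = max(2+24, 6+21, 6+12, …, 24+2, 33+0) = 33
best[8] = max(2+33, 6+24, 6+21, …, 33+2, 21+0) = 35
best[9] = max(2+35, 6+33, 6+24, …, 21+2, 20+0) = 39
One optimal cutting: 7 + 2 → €33 + €6 = €39.

39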